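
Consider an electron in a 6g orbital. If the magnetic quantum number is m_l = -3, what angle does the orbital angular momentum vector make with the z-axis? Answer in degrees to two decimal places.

θ ≈ 132.13°

6g means n = 6, l = 4.
|L| = ℏ√(l(l+1)) = 2√5 ℏ.
L_z = m_l ℏ = −3ℏ.
cos θ = L_z/|L| = -3/√20, so θ ≈ 132.13°.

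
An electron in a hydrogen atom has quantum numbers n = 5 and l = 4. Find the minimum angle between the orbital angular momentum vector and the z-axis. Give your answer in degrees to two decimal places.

|L| = ℏ√(l(l+1)) = 2√5 ℏ.
The smallest angle corresponds to the largest L_z, i.e. m_l = l = 4, giving L_z = 4ℏ.
cos θ_min = 4/√20, so θ_min ≈ 26.57°.

θ_min ≈ 26.57°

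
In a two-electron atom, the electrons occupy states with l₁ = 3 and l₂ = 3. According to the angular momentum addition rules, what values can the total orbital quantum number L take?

L = 0, 1, 2, 3, 4, 5, 6

By the triangle rule, |l₁ − l₂| ≤ L ≤ l₁ + l₂.
Allowed values: L = 0, 1, 2, 3, 4, 5, 6.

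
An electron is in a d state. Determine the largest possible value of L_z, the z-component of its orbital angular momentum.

L_z,max = 2ℏ

For a d orbital, l = 2.
L_z = m_l ℏ with m_l ∈ {−2, …, 2}; the maximum is m_l = 2.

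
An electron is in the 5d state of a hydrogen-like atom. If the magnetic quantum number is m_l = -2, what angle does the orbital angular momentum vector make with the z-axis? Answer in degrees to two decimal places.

θ ≈ 144.74°

The 5d subshell has l = 2.
|L|² = l(l+1)ℏ² = 6ℏ², so |L| = √6 ℏ.
L_z = m_l ℏ = −2ℏ.
cos θ = L_z/|L| = -2/√6, so θ ≈ 144.74°.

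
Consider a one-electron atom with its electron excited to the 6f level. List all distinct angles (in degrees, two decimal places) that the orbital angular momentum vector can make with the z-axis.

θ ∈ {30.00°, 54.74°, 73.22°, 90.00°, 106.78°, 125.26°, 150.00°}

The 6f level has l = 3.
|L| = ℏ√(l(l+1)) = 2√3 ℏ.
cos θ = m_l/√12 for each m_l ∈ {-3, -2, -1, 0, 1, 2, 3}.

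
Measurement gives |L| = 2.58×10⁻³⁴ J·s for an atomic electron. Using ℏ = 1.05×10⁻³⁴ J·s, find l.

l = 2

In units of ℏ, |L| ≈ 2.457.
Set l(l+1) = 6.04; the integer solution is l = 2.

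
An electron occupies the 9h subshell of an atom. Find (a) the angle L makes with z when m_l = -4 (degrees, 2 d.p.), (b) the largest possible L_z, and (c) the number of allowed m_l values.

θ(m_l=-4) ≈ 136.91°; L_z,max = 5ℏ; 11 values

The 9h subshell has l = 5.
For m_l = -4: cos θ = -4/√30, θ ≈ 136.91°.
L_z,max = lℏ = 5ℏ.
There are 2l+1 = 11 values of m_l.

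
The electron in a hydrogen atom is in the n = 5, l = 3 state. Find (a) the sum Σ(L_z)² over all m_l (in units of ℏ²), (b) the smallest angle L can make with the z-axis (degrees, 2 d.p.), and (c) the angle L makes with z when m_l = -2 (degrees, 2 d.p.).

Σ m_l² = 28, so Σ(L_z)² = 28 ℏ².
cos θ_min = 3/√12, so θ_min ≈ 30.00°.
For m_l = -2: cos θ = -2/√12, θ ≈ 125.26°.

Σ(L_z)² = 28 ℏ²; θ_min ≈ 30.00°; θ(m_l=-2) ≈ 125.26°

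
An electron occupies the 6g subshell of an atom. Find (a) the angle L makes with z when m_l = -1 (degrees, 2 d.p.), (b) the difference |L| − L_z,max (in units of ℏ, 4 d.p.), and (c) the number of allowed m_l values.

θ(m_l=-1) ≈ 102.92°; |L|−L_z,max ≈ 0.4721ℏ; 9 values

For 6g, l = 4.
For m_l = -1: cos θ = -1/√20, θ ≈ 102.92°.
|L| − L_z,max = (2√5 − 4)ℏ ≈ 0.4721ℏ.
There are 2l+1 = 9 values of m_l.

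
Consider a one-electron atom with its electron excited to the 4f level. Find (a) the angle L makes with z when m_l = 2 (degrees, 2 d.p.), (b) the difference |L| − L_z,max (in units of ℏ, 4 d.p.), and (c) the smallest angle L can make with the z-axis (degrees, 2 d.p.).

θ(m_l=2) ≈ 54.74°; |L|−L_z,max ≈ 0.4641ℏ; θ_min ≈ 30.00°

The 4f level has l = 3.
For m_l = 2: cos θ = 2/√12, θ ≈ 54.74°.
|L| − L_z,max = (2√3 − 3)ℏ ≈ 0.4641ℏ.
cos θ_min = 3/√12, so θ_min ≈ 30.00°.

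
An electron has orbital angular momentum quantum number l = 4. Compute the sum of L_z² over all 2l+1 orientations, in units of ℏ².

Σ(L_z)² = 60 ℏ²

m_l runs from −4 to 4, i.e. {-4, -3, -2, -1, 0, 1, 2, 3, 4}.
Σ m_l² = l(l+1)(2l+1)/3 = 4·5·9/3 = 60.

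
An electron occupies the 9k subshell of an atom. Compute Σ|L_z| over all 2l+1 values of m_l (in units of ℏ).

The 9k subshell has l = 7.
m_l ∈ {-7, -6, -5, -4, -3, -2, -1, 0, 1, 2, 3, 4, 5, 6, 7}.
Σ|m_l| = 2(1+2+…+7) = 56.

Σ|L_z| = 56 ℏ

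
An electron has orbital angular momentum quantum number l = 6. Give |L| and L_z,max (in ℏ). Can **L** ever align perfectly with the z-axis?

|L| = √42 ℏ ≈ 6.4807ℏ, while L_z,max = lℏ = 6ℏ.
Since |L| > L_z,max, the vector can never point exactly along z; the closest it comes is θ_min = arccos(6/√42) ≈ 22.2°.

No: L_z,max = 6ℏ < |L| = √42 ℏ ≈ 6.481ℏ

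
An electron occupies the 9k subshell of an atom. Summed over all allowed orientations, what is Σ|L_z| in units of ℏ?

The 9k subshell has l = 7.
The allowed m_l values are -7, -6, -5, -4, -3, -2, -1, 0, 1, 2, 3, 4, 5, 6, 7.
Σ|m_l| = 2·7(7+1)/2 = 56.

Σ|L_z| = 56 ℏ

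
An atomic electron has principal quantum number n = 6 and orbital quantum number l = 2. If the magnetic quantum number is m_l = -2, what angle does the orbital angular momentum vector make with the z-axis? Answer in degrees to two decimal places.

|L| = ℏ√(l(l+1)) = √6 ℏ.
L_z = m_l ℏ = −2ℏ.
cos θ = L_z/|L| = -2/√6, so θ ≈ 144.74°.

θ ≈ 144.74°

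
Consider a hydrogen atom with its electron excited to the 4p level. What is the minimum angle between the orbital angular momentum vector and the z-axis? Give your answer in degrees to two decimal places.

θ_min ≈ 45.00°

The 4p level has l = 1.
|L| = ℏ√(l(l+1)) = √2 ℏ.
The smallest angle corresponds to the largest L_z, i.e. m_l = l = 1, giving L_z = 1ℏ.
cos θ_min = 1/√2, so θ_min ≈ 45.00°.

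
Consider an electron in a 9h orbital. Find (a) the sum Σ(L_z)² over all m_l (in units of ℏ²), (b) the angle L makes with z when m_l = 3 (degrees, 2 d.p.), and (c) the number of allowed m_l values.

Σ(L_z)² = 110 ℏ²; θ(m_l=3) ≈ 56.79°; 11 values

9h means n = 9, l = 5.
Σ m_l² = 110, so Σ(L_z)² = 110 ℏ².
For m_l = 3: cos θ = 3/√30, θ ≈ 56.79°.
There are 2l+1 = 11 values of m_l.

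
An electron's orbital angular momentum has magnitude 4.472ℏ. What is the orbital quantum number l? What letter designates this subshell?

l = 4 (g orbital)

(|L|/ℏ)² = l(l+1) = 20.
The positive root is l = 4.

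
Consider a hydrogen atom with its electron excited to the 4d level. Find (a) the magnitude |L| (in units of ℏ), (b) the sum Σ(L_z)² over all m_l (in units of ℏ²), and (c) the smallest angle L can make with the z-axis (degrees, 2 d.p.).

The 4d level has l = 2.
|L| = ℏ√(2·3) = √6 ℏ ≈ 2.449ℏ.
Σ m_l² = 10, so Σ(L_z)² = 10 ℏ².
cos θ_min = 2/√6, so θ_min ≈ 35.26°.

|L| = √6 ℏ ≈ 2.449ℏ; Σ(L_z)² = 10 ℏ²; θ_min ≈ 35.26°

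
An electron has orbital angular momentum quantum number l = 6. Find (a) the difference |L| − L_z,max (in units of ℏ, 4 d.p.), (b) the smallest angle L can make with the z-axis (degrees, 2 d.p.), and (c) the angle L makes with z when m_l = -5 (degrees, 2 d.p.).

|L|−L_z,max ≈ 0.4807ℏ; θ_min ≈ 22.21°; θ(m_l=-5) ≈ 140.49°

|L| − L_z,max = (√42 − 6)ℏ ≈ 0.4807ℏ.
cos θ_min = 6/√42, so θ_min ≈ 22.21°.
For m_l = -5: cos θ = -5/√42, θ ≈ 140.49°.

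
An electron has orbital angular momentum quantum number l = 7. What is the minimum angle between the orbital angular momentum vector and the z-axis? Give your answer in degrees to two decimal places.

θ_min ≈ 20.70°

|L| = ℏ√(l(l+1)) = 2√14 ℏ.
The smallest angle corresponds to the largest L_z, i.e. m_l = l = 7, giving L_z = 7ℏ.
cos θ_min = 7/√56, so θ_min ≈ 20.70°.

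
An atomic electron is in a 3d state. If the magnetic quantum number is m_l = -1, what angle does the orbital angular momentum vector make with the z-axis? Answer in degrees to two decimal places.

θ ≈ 114.09°

The 3d subshell has l = 2.
|L| = √(l(l+1)) ℏ = √6 ℏ.
L_z = m_l ℏ = −1ℏ.
cos θ = L_z/|L| = -1/√6, so θ ≈ 114.09°.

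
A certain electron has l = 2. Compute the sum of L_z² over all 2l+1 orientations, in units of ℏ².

Σ(L_z)² = 10 ℏ²

m_l ∈ {-2, -1, 0, 1, 2}.
Summing m² from −2 to 2: Σ m_l² = 10.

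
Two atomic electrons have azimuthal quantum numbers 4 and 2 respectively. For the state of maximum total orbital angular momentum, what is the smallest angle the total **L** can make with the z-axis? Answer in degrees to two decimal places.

θ_min ≈ 22.21°

By the triangle rule, |l₁ − l₂| ≤ L ≤ l₁ + l₂.
Allowed values: L = 2, 3, 4, 5, 6.
The maximum is L = 6, with |L_tot| = ℏ√(6·7) = √42 ℏ.
The minimum angle with z is arccos(6/√42) ≈ 22.21°.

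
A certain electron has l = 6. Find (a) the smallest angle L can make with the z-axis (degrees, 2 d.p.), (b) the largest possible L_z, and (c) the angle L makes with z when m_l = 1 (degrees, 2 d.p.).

θ_min ≈ 22.21°; L_z,max = 6ℏ; θ(m_l=1) ≈ 81.12°

cos θ_min = 6/√42, so θ_min ≈ 22.21°.
L_z,max = lℏ = 6ℏ.
For m_l = 1: cos θ = 1/√42, θ ≈ 81.12°.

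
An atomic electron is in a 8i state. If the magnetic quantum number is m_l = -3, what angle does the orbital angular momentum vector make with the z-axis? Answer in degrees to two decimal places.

For 8i, l = 6.
|L| = ℏ√(l(l+1)) = √42 ℏ.
L_z = m_l ℏ = −3ℏ.
cos θ = L_z/|L| = -3/√42, so θ ≈ 117.58°.

θ ≈ 117.58°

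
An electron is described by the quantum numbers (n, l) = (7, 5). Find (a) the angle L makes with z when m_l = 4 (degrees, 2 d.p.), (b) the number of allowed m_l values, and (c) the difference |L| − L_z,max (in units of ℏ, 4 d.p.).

θ(m_l=4) ≈ 43.09°; 11 values; |L|−L_z,max ≈ 0.4772ℏ

For m_l = 4: cos θ = 4/√30, θ ≈ 43.09°.
There are 2l+1 = 11 values of m_l.
|L| − L_z,max = (√30 − 5)ℏ ≈ 0.4772ℏ.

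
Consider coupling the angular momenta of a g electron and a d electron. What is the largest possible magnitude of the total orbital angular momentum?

|L_tot|_max = √42 ℏ ≈ 6.481ℏ

Angular momentum addition gives L = |l₁ − l₂|, …, l₁ + l₂.
L ∈ {2, 3, 4, 5, 6}.
The largest magnitude corresponds to L = 6: |L_tot| = ℏ√(6·7) = √42 ℏ.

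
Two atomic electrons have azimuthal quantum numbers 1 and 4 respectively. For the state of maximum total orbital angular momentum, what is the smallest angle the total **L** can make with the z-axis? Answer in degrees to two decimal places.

L runs from |1 − 4| = 3 to 1 + 4 = 5.
L ∈ {3, 4, 5}.
The maximum is L = 5, with |L_tot| = ℏ√(5·6) = √30 ℏ.
The minimum angle with z is arccos(5/√30) ≈ 24.09°.

θ_min ≈ 24.09°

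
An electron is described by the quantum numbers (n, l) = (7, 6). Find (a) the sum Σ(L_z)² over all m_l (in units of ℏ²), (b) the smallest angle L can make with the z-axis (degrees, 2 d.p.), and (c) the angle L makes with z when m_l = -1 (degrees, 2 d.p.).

Σ m_l² = 182, so Σ(L_z)² = 182 ℏ².
cos θ_min = 6/√42, so θ_min ≈ 22.21°.
For m_l = -1: cos θ = -1/√42, θ ≈ 98.88°.

Σ(L_z)² = 182 ℏ²; θ_min ≈ 22.21°; θ(m_l=-1) ≈ 98.88°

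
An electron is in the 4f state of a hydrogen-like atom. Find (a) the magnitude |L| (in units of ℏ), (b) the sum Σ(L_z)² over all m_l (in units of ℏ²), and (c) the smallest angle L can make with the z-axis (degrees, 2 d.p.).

|L| = 2√3 ℏ ≈ 3.464ℏ; Σ(L_z)² = 28 ℏ²; θ_min ≈ 30.00°

4f means n = 4, l = 3.
|L| = ℏ√(3·4) = 2√3 ℏ ≈ 3.464ℏ.
Σ m_l² = 28, so Σ(L_z)² = 28 ℏ².
cos θ_min = 3/√12, so θ_min ≈ 30.00°.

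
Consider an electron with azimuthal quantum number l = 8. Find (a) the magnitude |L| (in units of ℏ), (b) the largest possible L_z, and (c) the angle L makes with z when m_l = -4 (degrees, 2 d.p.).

|L| = 6√2 ℏ ≈ 8.485ℏ; L_z,max = 8ℏ; θ(m_l=-4) ≈ 118.13°

|L| = ℏ√(8·9) = 6√2 ℏ ≈ 8.485ℏ.
L_z,max = lℏ = 8ℏ.
For m_l = -4: cos θ = -4/√72, θ ≈ 118.13°.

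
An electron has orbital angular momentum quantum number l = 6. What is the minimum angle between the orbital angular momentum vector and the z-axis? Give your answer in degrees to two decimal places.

θ_min ≈ 22.21°

|L|² = l(l+1)ℏ² = 42ℏ², so |L| = √42 ℏ.
The smallest angle corresponds to the largest L_z, i.e. m_l = l = 6, giving L_z = 6ℏ.
cos θ_min = 6/√42, so θ_min ≈ 22.21°.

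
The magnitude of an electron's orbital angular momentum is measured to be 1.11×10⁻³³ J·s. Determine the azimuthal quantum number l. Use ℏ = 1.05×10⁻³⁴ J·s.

|L|/ℏ = (1.11×10⁻³³)/(1.05×10⁻³⁴) ≈ 10.571.
(|L|/ℏ)² = l(l+1) ≈ 111.76 ⇒ l = 10.

l = 10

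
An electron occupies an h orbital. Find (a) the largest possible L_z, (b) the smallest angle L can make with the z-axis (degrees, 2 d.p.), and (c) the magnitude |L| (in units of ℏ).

An h state has l = 5.
L_z,max = lℏ = 5ℏ.
cos θ_min = 5/√30, so θ_min ≈ 24.09°.
|L| = ℏ√(5·6) = √30 ℏ ≈ 5.477ℏ.

L_z,max = 5ℏ; θ_min ≈ 24.09°; |L| = √30 ℏ ≈ 5.477ℏ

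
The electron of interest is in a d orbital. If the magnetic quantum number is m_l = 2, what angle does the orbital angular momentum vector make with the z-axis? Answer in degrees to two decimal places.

θ ≈ 35.26°

The letter d corresponds to l = 2.
|L| = ℏ√(l(l+1)) = √6 ℏ.
L_z = m_l ℏ = 2ℏ.
cos θ = L_z/|L| = 2/√6, so θ ≈ 35.26°.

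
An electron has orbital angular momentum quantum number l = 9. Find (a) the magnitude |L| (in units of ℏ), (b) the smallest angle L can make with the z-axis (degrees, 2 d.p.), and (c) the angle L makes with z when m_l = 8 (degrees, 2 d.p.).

|L| = 3√10 ℏ ≈ 9.487ℏ; θ_min ≈ 18.43°; θ(m_l=8) ≈ 32.51°

|L| = ℏ√(9·10) = 3√10 ℏ ≈ 9.487ℏ.
cos θ_min = 9/√90, so θ_min ≈ 18.43°.
For m_l = 8: cos θ = 8/√90, θ ≈ 32.51°.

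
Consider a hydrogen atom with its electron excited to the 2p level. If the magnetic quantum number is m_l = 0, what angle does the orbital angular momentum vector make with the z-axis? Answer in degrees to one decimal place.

The 2p level has l = 1.
|L|² = l(l+1)ℏ² = 2ℏ², so |L| = √2 ℏ.
L_z = m_l ℏ = 0ℏ.
cos θ = L_z/|L| = 0/√2, so θ ≈ 90.0°.

θ ≈ 90.0°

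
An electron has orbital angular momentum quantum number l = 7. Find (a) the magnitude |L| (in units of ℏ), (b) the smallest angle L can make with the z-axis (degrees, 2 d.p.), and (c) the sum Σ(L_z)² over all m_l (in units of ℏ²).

|L| = ℏ√(7·8) = 2√14 ℏ ≈ 7.483ℏ.
cos θ_min = 7/√56, so θ_min ≈ 20.70°.
Σ m_l² = 280, so Σ(L_z)² = 280 ℏ².

|L| = 2√14 ℏ ≈ 7.483ℏ; θ_min ≈ 20.70°; Σ(L_z)² = 280 ℏ²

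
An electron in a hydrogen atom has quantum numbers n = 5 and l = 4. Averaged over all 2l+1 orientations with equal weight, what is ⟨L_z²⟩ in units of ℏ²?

⟨L_z²⟩ = 6.667 ℏ²

The allowed m_l values are -4, -3, -2, -1, 0, 1, 2, 3, 4.
⟨L_z²⟩ = ℏ²·l(l+1)/3 = 6.667ℏ².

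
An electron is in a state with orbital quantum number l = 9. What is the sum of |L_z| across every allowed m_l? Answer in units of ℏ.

Σ|L_z| = 90 ℏ

m_l runs from −9 to 9, i.e. {-9, -8, -7, -6, -5, -4, -3, -2, -1, 0, 1, 2, 3, 4, 5, 6, 7, 8, 9}.
Σ|m_l| = l(l+1) = 90.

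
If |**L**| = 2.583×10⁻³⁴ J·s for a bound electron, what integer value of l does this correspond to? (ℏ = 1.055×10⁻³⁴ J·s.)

l = 2

Dividing by ℏ: |L|/ℏ ≈ 2.448.
l(l+1) ≈ 2.448² ≈ 5.99, so l = 2.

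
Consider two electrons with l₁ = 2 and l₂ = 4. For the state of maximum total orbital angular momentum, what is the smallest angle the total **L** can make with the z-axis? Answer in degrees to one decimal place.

θ_min ≈ 22.2°

Angular momentum addition gives L = |l₁ − l₂|, …, l₁ + l₂.
L ∈ {2, 3, 4, 5, 6}.
The maximum is L = 6, with |L_tot| = ℏ√(6·7) = √42 ℏ.
The minimum angle with z is arccos(6/√42) ≈ 22.2°.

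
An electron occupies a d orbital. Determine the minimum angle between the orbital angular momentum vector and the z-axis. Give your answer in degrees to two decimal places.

D corresponds to l = 2.
|L| = √(l(l+1)) ℏ = √6 ℏ.
The smallest angle corresponds to the largest L_z, i.e. m_l = l = 2, giving L_z = 2ℏ.
cos θ_min = 2/√6, so θ_min ≈ 35.26°.

θ_min ≈ 35.26°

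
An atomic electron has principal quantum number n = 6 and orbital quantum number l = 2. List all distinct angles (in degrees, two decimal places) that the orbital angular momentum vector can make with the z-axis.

θ ∈ {35.26°, 65.91°, 90.00°, 114.09°, 144.74°}

|L| = ℏ√(l(l+1)) = √6 ℏ.
cos θ = m_l/√6 for each m_l ∈ {-2, -1, 0, 1, 2}.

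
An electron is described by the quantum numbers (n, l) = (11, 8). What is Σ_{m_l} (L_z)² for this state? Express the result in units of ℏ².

m_l ∈ {-8, -7, -6, -5, -4, -3, -2, -1, 0, 1, 2, 3, 4, 5, 6, 7, 8}.
Summing m² from −8 to 8: Σ m_l² = 408.

Σ(L_z)² = 408 ℏ²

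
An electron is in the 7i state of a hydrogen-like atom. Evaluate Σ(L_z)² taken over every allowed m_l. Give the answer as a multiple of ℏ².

7i means n = 7, l = 6.
The allowed m_l values are -6, -5, -4, -3, -2, -1, 0, 1, 2, 3, 4, 5, 6.
Σ m_l² = 2·(1 + 4 + 9 + 16 + 25 + 36) = 182.

Σ(L_z)² = 182 ℏ²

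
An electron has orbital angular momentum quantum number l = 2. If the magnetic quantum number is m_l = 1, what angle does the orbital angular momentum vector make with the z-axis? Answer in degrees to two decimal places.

θ ≈ 65.91°

|L| = ℏ√(l(l+1)) = √6 ℏ.
L_z = m_l ℏ = 1ℏ.
cos θ = L_z/|L| = 1/√6, so θ ≈ 65.91°.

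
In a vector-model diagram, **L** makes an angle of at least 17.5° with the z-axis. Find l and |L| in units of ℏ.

cos θ_min = l/√(l(l+1)) = √(l/(l+1)), so l/(l+1) = cos²(17.5°) = 0.9096.
Thus l = 0.9096/(1 − 0.9096) ≈ 10.
Then |L| = ℏ√(10·11) = √110 ℏ.

l = 10, |L| = √110 ℏ ≈ 10.488ℏ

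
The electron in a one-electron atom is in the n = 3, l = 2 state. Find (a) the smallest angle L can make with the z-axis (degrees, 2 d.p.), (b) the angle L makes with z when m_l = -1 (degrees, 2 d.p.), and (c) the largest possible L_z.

cos θ_min = 2/√6, so θ_min ≈ 35.26°.
For m_l = -1: cos θ = -1/√6, θ ≈ 114.09°.
L_z,max = lℏ = 2ℏ.

θ_min ≈ 35.26°; θ(m_l=-1) ≈ 114.09°; L_z,max = 2ℏ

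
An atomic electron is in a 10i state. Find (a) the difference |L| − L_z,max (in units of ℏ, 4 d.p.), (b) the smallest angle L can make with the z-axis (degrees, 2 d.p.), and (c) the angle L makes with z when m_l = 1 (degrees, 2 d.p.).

For 10i, l = 6.
|L| − L_z,max = (√42 − 6)ℏ ≈ 0.4807ℏ.
cos θ_min = 6/√42, so θ_min ≈ 22.21°.
For m_l = 1: cos θ = 1/√42, θ ≈ 81.12°.

|L|−L_z,max ≈ 0.4807ℏ; θ_min ≈ 22.21°; θ(m_l=1) ≈ 81.12°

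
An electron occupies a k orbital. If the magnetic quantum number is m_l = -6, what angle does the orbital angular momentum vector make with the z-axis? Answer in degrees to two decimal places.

For a k orbital, l = 7.
|L|² = l(l+1)ℏ² = 56ℏ², so |L| = 2√14 ℏ.
L_z = m_l ℏ = −6ℏ.
cos θ = L_z/|L| = -6/√56, so θ ≈ 143.30°.

θ ≈ 143.30°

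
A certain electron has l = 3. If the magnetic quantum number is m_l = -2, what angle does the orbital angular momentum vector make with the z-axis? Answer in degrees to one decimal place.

|L| = √(l(l+1)) ℏ = 2√3 ℏ.
L_z = m_l ℏ = −2ℏ.
cos θ = L_z/|L| = -2/√12, so θ ≈ 125.3°.

θ ≈ 125.3°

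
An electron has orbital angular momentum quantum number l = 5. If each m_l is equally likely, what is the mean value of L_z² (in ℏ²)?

⟨L_z²⟩ = 10 ℏ²

m_l runs from −5 to 5, i.e. {-5, -4, -3, -2, -1, 0, 1, 2, 3, 4, 5}.
Average of L_z² over 11 states: 110/11 ℏ² = 10 ℏ².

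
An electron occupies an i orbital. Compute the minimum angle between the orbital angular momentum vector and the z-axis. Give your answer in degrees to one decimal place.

θ_min ≈ 22.2°

The letter i corresponds to l = 6.
|L| = √(l(l+1)) ℏ = √42 ℏ.
The smallest angle corresponds to the largest L_z, i.e. m_l = l = 6, giving L_z = 6ℏ.
cos θ_min = 6/√42, so θ_min ≈ 22.2°.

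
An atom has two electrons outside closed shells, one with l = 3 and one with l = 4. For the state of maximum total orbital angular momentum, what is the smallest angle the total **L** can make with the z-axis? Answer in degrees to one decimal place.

θ_min ≈ 20.7°

The total orbital quantum number L ranges from |l₁ − l₂| to l₁ + l₂ in integer steps.
L ∈ {1, 2, 3, 4, 5, 6, 7}.
The maximum is L = 7, with |L_tot| = ℏ√(7·8) = 2√14 ℏ.
The minimum angle with z is arccos(7/√56) ≈ 20.7°.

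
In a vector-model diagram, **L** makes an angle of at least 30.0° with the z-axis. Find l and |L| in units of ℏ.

At minimum angle, m_l = l, so cos θ = l/√(l(l+1)); cos²θ = l/(l+1) = 0.7500.
Thus l = 0.7500/(1 − 0.7500) ≈ 3.
Then |L| = ℏ√(3·4) = 2√3 ℏ.

l = 3, |L| = 2√3 ℏ ≈ 3.464ℏ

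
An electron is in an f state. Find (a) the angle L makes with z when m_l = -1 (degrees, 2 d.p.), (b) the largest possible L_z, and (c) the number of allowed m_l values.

For an f orbital, l = 3.
For m_l = -1: cos θ = -1/√12, θ ≈ 106.78°.
L_z,max = lℏ = 3ℏ.
There are 2l+1 = 7 values of m_l.

θ(m_l=-1) ≈ 106.78°; L_z,max = 3ℏ; 7 values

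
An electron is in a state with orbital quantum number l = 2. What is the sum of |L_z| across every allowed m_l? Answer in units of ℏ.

Σ|L_z| = 6 ℏ

m_l runs from −2 to 2, i.e. {-2, -1, 0, 1, 2}.
Σ|m_l| = 2(1+2+…+2) = 6.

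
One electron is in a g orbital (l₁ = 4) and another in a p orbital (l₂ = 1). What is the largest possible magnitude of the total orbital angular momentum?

|L_tot|_max = √30 ℏ ≈ 5.477ℏ

L runs from |4 − 1| = 3 to 4 + 1 = 5.
L ∈ {3, 4, 5}.
The largest magnitude corresponds to L = 5: |L_tot| = ℏ√(5·6) = √30 ℏ.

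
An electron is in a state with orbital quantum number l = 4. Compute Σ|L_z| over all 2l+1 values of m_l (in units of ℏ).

m_l ∈ {-4, -3, -2, -1, 0, 1, 2, 3, 4}.
Σ|m_l| = l(l+1) = 20.

Σ|L_z| = 20 ℏ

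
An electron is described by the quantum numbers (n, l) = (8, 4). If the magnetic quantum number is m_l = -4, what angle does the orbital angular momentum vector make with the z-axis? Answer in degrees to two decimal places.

θ ≈ 153.43°

|L|² = l(l+1)ℏ² = 20ℏ², so |L| = 2√5 ℏ.
L_z = m_l ℏ = −4ℏ.
cos θ = L_z/|L| = -4/√20, so θ ≈ 153.43°.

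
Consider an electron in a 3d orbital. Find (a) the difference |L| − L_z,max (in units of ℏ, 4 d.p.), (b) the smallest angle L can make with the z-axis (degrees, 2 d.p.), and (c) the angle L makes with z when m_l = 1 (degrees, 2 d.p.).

|L|−L_z,max ≈ 0.4495ℏ; θ_min ≈ 35.26°; θ(m_l=1) ≈ 65.91°

For 3d, l = 2.
|L| − L_z,max = (√6 − 2)ℏ ≈ 0.4495ℏ.
cos θ_min = 2/√6, so θ_min ≈ 35.26°.
For m_l = 1: cos θ = 1/√6, θ ≈ 65.91°.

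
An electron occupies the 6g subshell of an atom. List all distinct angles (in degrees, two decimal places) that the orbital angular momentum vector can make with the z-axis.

For 6g, l = 4.
|L| = √(l(l+1)) ℏ = 2√5 ℏ.
cos θ = m_l/√20 for each m_l ∈ {-4, -3, -2, -1, 0, 1, 2, 3, 4}.

θ ∈ {26.57°, 47.87°, 63.43°, 77.08°, 90.00°, 102.92°, 116.57°, 132.13°, 153.43°}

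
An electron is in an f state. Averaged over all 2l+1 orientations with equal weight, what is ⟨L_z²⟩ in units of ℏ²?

⟨L_z²⟩ = 4 ℏ²

An f state has l = 3.
The allowed m_l values are -3, -2, -1, 0, 1, 2, 3.
⟨L_z²⟩ = ℏ²·(Σ m_l²)/(2l+1) = ℏ²·28/7 = 4ℏ².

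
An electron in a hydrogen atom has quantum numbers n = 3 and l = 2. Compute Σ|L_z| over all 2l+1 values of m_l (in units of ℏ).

Σ|L_z| = 6 ℏ

The allowed m_l values are -2, -1, 0, 1, 2.
Σ|m_l| = 2(1+2+…+2) = 6.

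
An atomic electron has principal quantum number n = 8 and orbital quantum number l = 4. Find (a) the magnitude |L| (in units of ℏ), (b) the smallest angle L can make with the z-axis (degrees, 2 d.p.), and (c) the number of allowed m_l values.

|L| = 2√5 ℏ ≈ 4.472ℏ; θ_min ≈ 26.57°; 9 values

|L| = ℏ√(4·5) = 2√5 ℏ ≈ 4.472ℏ.
cos θ_min = 4/√20, so θ_min ≈ 26.57°.
There are 2l+1 = 9 values of m_l.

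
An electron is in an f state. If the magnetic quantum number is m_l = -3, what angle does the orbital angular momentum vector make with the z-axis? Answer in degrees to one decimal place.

The letter f corresponds to l = 3.
|L| = √(l(l+1)) ℏ = 2√3 ℏ.
L_z = m_l ℏ = −3ℏ.
cos θ = L_z/|L| = -3/√12, so θ ≈ 150.0°.

θ ≈ 150.0°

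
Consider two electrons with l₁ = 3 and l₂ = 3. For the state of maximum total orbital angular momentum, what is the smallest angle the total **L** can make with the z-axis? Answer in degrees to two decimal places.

θ_min ≈ 22.21°

Angular momentum addition gives L = |l₁ − l₂|, …, l₁ + l₂.
Allowed values: L = 0, 1, 2, 3, 4, 5, 6.
The maximum is L = 6, with |L_tot| = ℏ√(6·7) = √42 ℏ.
The minimum angle with z is arccos(6/√42) ≈ 22.21°.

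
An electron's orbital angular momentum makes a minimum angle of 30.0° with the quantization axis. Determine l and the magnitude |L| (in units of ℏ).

l = 3, |L| = 2√3 ℏ ≈ 3.464ℏ

cos²θ_min = l/(l+1) = 0.7500.
l = cos²θ/sin²θ ≈ 3.
Then |L| = ℏ√(3·4) = 2√3 ℏ.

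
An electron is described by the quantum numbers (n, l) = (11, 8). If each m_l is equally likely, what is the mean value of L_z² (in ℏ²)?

m_l runs from −8 to 8, i.e. {-8, -7, -6, -5, -4, -3, -2, -1, 0, 1, 2, 3, 4, 5, 6, 7, 8}.
Average of L_z² over 17 states: 408/17 ℏ² = 24 ℏ².

⟨L_z²⟩ = 24 ℏ²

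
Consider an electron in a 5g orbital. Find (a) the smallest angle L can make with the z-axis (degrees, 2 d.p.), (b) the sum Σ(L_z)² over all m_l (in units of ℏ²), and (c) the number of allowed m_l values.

θ_min ≈ 26.57°; Σ(L_z)² = 60 ℏ²; 9 values

For 5g, l = 4.
cos θ_min = 4/√20, so θ_min ≈ 26.57°.
Σ m_l² = 60, so Σ(L_z)² = 60 ℏ².
There are 2l+1 = 9 values of m_l.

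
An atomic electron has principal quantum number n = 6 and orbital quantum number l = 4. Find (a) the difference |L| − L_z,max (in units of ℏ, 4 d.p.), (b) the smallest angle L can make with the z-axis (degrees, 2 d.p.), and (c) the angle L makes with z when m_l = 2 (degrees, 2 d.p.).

|L| − L_z,max = (2√5 − 4)ℏ ≈ 0.4721ℏ.
cos θ_min = 4/√20, so θ_min ≈ 26.57°.
For m_l = 2: cos θ = 2/√20, θ ≈ 63.43°.

|L|−L_z,max ≈ 0.4721ℏ; θ_min ≈ 26.57°; θ(m_l=2) ≈ 63.43°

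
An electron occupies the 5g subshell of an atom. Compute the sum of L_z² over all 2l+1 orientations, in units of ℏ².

Σ(L_z)² = 60 ℏ²

The 5g subshell has l = 4.
m_l ∈ {-4, -3, -2, -1, 0, 1, 2, 3, 4}.
Σ m_l² = l(l+1)(2l+1)/3 = 4·5·9/3 = 60.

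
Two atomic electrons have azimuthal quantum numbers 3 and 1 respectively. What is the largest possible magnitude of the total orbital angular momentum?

|L_tot|_max = 2√5 ℏ ≈ 4.472ℏ

By the triangle rule, |l₁ − l₂| ≤ L ≤ l₁ + l₂.
L ∈ {2, 3, 4}.
The largest magnitude corresponds to L = 4: |L_tot| = ℏ√(4·5) = 2√5 ℏ.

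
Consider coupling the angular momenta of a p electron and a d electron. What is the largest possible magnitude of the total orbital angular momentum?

L runs from |1 − 2| = 1 to 1 + 2 = 3.
L ∈ {1, 2, 3}.
The largest magnitude corresponds to L = 3: |L_tot| = ℏ√(3·4) = 2√3 ℏ.

|L_tot|_max = 2√3 ℏ ≈ 3.464ℏ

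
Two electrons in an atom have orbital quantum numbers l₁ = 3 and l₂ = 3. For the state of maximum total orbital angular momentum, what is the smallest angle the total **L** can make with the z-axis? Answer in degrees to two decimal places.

By the triangle rule, |l₁ − l₂| ≤ L ≤ l₁ + l₂.
L ∈ {0, 1, 2, 3, 4, 5, 6}.
The maximum is L = 6, with |L_tot| = ℏ√(6·7) = √42 ℏ.
The minimum angle with z is arccos(6/√42) ≈ 22.21°.

θ_min ≈ 22.21°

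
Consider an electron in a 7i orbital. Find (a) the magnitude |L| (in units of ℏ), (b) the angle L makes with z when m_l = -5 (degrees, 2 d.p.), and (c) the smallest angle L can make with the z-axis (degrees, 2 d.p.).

|L| = √42 ℏ ≈ 6.481ℏ; θ(m_l=-5) ≈ 140.49°; θ_min ≈ 22.21°

7i means n = 7, l = 6.
|L| = ℏ√(6·7) = √42 ℏ ≈ 6.481ℏ.
For m_l = -5: cos θ = -5/√42, θ ≈ 140.49°.
cos θ_min = 6/√42, so θ_min ≈ 22.21°.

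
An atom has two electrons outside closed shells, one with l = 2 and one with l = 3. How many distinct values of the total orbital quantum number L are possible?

By the triangle rule, |l₁ − l₂| ≤ L ≤ l₁ + l₂.
Allowed values: L = 1, 2, 3, 4, 5.
That is 5 values.

5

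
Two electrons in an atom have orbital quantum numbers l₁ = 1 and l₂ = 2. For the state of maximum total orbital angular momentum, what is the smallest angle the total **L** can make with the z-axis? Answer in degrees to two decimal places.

θ_min ≈ 30.00°

L runs from |1 − 2| = 1 to 1 + 2 = 3.
So L can be 1, 2, 3.
The maximum is L = 3, with |L_tot| = ℏ√(3·4) = 2√3 ℏ.
The minimum angle with z is arccos(3/√12) ≈ 30.00°.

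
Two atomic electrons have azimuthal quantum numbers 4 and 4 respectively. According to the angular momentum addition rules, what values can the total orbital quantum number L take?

By the triangle rule, |l₁ − l₂| ≤ L ≤ l₁ + l₂.
Allowed values: L = 0, 1, 2, 3, 4, 5, 6, 7, 8.

L = 0, 1, 2, 3, 4, 5, 6, 7, 8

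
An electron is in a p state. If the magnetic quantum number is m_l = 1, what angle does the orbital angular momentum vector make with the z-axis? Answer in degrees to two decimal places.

The letter p corresponds to l = 1.
|L| = ℏ√(l(l+1)) = √2 ℏ.
L_z = m_l ℏ = 1ℏ.
cos θ = L_z/|L| = 1/√2, so θ ≈ 45.00°.

θ ≈ 45.00°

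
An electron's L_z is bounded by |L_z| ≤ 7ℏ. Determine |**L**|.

|L| = 2√14 ℏ ≈ 7.483ℏ

The maximum L_z equals lℏ, giving l = 7.
|L| = √(l(l+1)) ℏ = 2√14 ℏ.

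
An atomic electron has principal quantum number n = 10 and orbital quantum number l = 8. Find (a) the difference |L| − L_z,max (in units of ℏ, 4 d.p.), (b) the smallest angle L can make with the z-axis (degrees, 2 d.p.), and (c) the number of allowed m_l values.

|L|−L_z,max ≈ 0.4853ℏ; θ_min ≈ 19.47°; 17 values

|L| − L_z,max = (6√2 − 8)ℏ ≈ 0.4853ℏ.
cos θ_min = 8/√72, so θ_min ≈ 19.47°.
There are 2l+1 = 17 values of m_l.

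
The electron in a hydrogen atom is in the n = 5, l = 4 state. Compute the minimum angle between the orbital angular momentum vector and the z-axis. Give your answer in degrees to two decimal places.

θ_min ≈ 26.57°

|L| = √(l(l+1)) ℏ = 2√5 ℏ.
The smallest angle corresponds to the largest L_z, i.e. m_l = l = 4, giving L_z = 4ℏ.
cos θ_min = 4/√20, so θ_min ≈ 26.57°.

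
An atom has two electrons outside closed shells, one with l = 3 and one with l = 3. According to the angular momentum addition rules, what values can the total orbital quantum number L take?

L = 0, 1, 2, 3, 4, 5, 6

L runs from |3 − 3| = 0 to 3 + 3 = 6.
Allowed values: L = 0, 1, 2, 3, 4, 5, 6.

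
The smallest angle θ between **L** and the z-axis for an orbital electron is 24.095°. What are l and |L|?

cos²θ_min = l/(l+1) = 0.8333.
Solving: l = 5.
Then |L| = ℏ√(5·6) = √30 ℏ.

l = 5, |L| = √30 ℏ ≈ 5.477ℏ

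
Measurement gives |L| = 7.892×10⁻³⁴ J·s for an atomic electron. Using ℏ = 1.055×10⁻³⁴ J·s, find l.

Dividing by ℏ: |L|/ℏ ≈ 7.481.
(|L|/ℏ)² = l(l+1) ≈ 55.96 ⇒ l = 7.

l = 7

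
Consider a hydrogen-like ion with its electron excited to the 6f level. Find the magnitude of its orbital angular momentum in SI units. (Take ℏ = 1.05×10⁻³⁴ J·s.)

The 6f level has l = 3.
|L| = ℏ√(l(l+1)) = ℏ√(3·4) = 2√3 ℏ
Numerically, |L| = 3.464 × (1.05×10⁻³⁴ J·s) = 3.64×10⁻³⁴ J·s.

|L| = 3.64×10⁻³⁴ J·s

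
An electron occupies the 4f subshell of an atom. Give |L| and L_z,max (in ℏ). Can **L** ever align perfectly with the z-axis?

4f means n = 4, l = 3.
|L| = 2√3 ℏ ≈ 3.4641ℏ, while L_z,max = lℏ = 3ℏ.
Since |L| > L_z,max, the vector can never point exactly along z; the closest it comes is θ_min = arccos(3/√12) ≈ 30.0°.

No: L_z,max = 3ℏ < |L| = 2√3 ℏ ≈ 3.464ℏ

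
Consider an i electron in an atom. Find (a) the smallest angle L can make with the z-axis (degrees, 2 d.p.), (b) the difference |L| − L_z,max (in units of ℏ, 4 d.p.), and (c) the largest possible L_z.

The letter i corresponds to l = 6.
cos θ_min = 6/√42, so θ_min ≈ 22.21°.
|L| − L_z,max = (√42 − 6)ℏ ≈ 0.4807ℏ.
L_z,max = lℏ = 6ℏ.

θ_min ≈ 22.21°; |L|−L_z,max ≈ 0.4807ℏ; L_z,max = 6ℏ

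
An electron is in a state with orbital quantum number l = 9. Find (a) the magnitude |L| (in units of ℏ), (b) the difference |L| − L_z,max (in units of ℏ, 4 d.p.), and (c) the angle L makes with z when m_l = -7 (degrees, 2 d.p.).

|L| = 3√10 ℏ ≈ 9.487ℏ; |L|−L_z,max ≈ 0.4868ℏ; θ(m_l=-7) ≈ 137.55°

|L| = ℏ√(9·10) = 3√10 ℏ ≈ 9.487ℏ.
|L| − L_z,max = (3√10 − 9)ℏ ≈ 0.4868ℏ.
For m_l = -7: cos θ = -7/√90, θ ≈ 137.55°.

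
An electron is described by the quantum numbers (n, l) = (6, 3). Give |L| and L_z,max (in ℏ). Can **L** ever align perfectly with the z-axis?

|L| = 2√3 ℏ ≈ 3.4641ℏ, while L_z,max = lℏ = 3ℏ.
Since |L| > L_z,max, the vector can never point exactly along z; the closest it comes is θ_min = arccos(3/√12) ≈ 30.0°.

No: L_z,max = 3ℏ < |L| = 2√3 ℏ ≈ 3.464ℏ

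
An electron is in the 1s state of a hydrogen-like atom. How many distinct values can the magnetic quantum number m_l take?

1s means n = 1, l = 0.
The number of m_l values is 2l + 1 = 2·0 + 1 = 1.

1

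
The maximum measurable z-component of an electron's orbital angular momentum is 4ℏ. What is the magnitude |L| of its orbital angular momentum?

|L| = 2√5 ℏ ≈ 4.472ℏ

The maximum L_z equals lℏ, giving l = 4.
|L| = √(l(l+1)) ℏ = 2√5 ℏ.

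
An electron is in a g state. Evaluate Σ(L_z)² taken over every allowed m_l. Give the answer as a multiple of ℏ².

G corresponds to l = 4.
The allowed m_l values are -4, -3, -2, -1, 0, 1, 2, 3, 4.
Summing m² from −4 to 4: Σ m_l² = 60.

Σ(L_z)² = 60 ℏ²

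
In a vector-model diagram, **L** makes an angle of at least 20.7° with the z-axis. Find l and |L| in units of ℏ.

l = 7, |L| = 2√14 ℏ ≈ 7.483ℏ

cos²θ_min = l/(l+1) = 0.8751.
l = cos²θ/sin²θ ≈ 7.
Then |L| = ℏ√(7·8) = 2√14 ℏ.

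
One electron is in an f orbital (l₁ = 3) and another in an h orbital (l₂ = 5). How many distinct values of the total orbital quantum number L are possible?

By the triangle rule, |l₁ − l₂| ≤ L ≤ l₁ + l₂.
L ∈ {2, 3, 4, 5, 6, 7, 8}.
That is 7 values.

7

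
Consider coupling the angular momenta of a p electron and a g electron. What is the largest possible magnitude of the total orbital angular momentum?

|L_tot|_max = √30 ℏ ≈ 5.477ℏ

The total orbital quantum number L ranges from |l₁ − l₂| to l₁ + l₂ in integer steps.
Allowed values: L = 3, 4, 5.
The largest magnitude corresponds to L = 5: |L_tot| = ℏ√(5·6) = √30 ℏ.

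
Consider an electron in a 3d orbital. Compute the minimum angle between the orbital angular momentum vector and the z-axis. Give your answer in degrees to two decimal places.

3d means n = 3, l = 2.
|L|² = l(l+1)ℏ² = 6ℏ², so |L| = √6 ℏ.
The smallest angle corresponds to the largest L_z, i.e. m_l = l = 2, giving L_z = 2ℏ.
cos θ_min = 2/√6, so θ_min ≈ 35.26°.

θ_min ≈ 35.26°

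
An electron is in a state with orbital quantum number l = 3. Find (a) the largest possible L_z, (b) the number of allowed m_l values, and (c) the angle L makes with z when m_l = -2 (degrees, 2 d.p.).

L_z,max = lℏ = 3ℏ.
There are 2l+1 = 7 values of m_l.
For m_l = -2: cos θ = -2/√12, θ ≈ 125.26°.

L_z,max = 3ℏ; 7 values; θ(m_l=-2) ≈ 125.26°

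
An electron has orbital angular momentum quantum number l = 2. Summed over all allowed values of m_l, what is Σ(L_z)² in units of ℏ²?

Σ(L_z)² = 10 ℏ²

The allowed m_l values are -2, -1, 0, 1, 2.
Σ m_l² = l(l+1)(2l+1)/3 = 2·3·5/3 = 10.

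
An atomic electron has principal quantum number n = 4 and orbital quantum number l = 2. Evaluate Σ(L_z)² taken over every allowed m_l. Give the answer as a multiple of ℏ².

Σ(L_z)² = 10 ℏ²

m_l runs from −2 to 2, i.e. {-2, -1, 0, 1, 2}.
Σ m_l² = l(l+1)(2l+1)/3 = 2·3·5/3 = 10.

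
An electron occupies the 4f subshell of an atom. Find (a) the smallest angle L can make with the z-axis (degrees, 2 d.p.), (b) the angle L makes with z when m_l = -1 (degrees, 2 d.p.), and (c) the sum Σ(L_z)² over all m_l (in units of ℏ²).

4f means n = 4, l = 3.
cos θ_min = 3/√12, so θ_min ≈ 30.00°.
For m_l = -1: cos θ = -1/√12, θ ≈ 106.78°.
Σ m_l² = 28, so Σ(L_z)² = 28 ℏ².

θ_min ≈ 30.00°; θ(m_l=-1) ≈ 106.78°; Σ(L_z)² = 28 ℏ²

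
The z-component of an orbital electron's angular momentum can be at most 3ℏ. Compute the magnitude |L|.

The maximum L_z equals lℏ, giving l = 3.
|L| = ℏ√(l(l+1)) = 2√3 ℏ.

|L| = 2√3 ℏ ≈ 3.464ℏ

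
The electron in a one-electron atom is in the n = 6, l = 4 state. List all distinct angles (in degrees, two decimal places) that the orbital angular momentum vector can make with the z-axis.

|L|² = l(l+1)ℏ² = 20ℏ², so |L| = 2√5 ℏ.
cos θ = m_l/√20 for each m_l ∈ {-4, -3, -2, -1, 0, 1, 2, 3, 4}.

θ ∈ {26.57°, 47.87°, 63.43°, 77.08°, 90.00°, 102.92°, 116.57°, 132.13°, 153.43°}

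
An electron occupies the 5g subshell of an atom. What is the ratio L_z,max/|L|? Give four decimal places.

For 5g, l = 4.
|L| = 2√5 ℏ ≈ 4.4721ℏ, while L_z,max = lℏ = 4ℏ.
L_z,max/|L| = 4/√20 = 0.8944.

L_z,max/|L| = 0.8944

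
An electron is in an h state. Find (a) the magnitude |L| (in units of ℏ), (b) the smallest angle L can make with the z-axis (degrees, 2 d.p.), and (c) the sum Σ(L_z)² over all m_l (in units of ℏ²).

An h state has l = 5.
|L| = ℏ√(5·6) = √30 ℏ ≈ 5.477ℏ.
cos θ_min = 5/√30, so θ_min ≈ 24.09°.
Σ m_l² = 110, so Σ(L_z)² = 110 ℏ².

|L| = √30 ℏ ≈ 5.477ℏ; θ_min ≈ 24.09°; Σ(L_z)² = 110 ℏ²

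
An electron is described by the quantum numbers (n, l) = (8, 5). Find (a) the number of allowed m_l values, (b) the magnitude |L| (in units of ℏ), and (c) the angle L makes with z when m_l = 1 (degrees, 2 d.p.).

11 values; |L| = √30 ℏ ≈ 5.477ℏ; θ(m_l=1) ≈ 79.48°

There are 2l+1 = 11 values of m_l.
|L| = ℏ√(5·6) = √30 ℏ ≈ 5.477ℏ.
For m_l = 1: cos θ = 1/√30, θ ≈ 79.48°.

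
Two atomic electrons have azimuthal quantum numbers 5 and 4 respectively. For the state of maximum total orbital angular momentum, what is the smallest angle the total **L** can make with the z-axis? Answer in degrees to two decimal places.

L runs from |5 − 4| = 1 to 5 + 4 = 9.
So L can be 1, 2, 3, 4, 5, 6, 7, 8, 9.
The maximum is L = 9, with |L_tot| = ℏ√(9·10) = 3√10 ℏ.
The minimum angle with z is arccos(9/√90) ≈ 18.43°.

θ_min ≈ 18.43°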